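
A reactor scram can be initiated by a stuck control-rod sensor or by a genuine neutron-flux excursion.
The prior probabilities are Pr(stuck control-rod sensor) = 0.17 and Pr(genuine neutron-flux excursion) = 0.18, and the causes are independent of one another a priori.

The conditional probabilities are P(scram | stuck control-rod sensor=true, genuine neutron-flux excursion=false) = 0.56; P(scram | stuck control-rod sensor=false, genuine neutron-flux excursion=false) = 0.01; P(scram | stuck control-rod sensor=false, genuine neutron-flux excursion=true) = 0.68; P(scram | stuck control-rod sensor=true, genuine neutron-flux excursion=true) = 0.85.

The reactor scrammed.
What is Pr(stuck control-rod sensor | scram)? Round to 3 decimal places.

Pr(stuck control-rod sensor | scram) ≈ 0.490

P(scram) = 0.01·0.83·0.82 + 0.68·0.83·0.18 + 0.56·0.17·0.82 + 0.85·0.17·0.18 = 0.006806 + 0.101592 + 0.078064 + 0.026010 = 0.212472
Restricting to configurations with stuck control-rod sensor present: 0.078064 + 0.026010 = 0.104074.
P(stuck control-rod sensor | scram) = 0.104074 / 0.212472 ≈ 0.490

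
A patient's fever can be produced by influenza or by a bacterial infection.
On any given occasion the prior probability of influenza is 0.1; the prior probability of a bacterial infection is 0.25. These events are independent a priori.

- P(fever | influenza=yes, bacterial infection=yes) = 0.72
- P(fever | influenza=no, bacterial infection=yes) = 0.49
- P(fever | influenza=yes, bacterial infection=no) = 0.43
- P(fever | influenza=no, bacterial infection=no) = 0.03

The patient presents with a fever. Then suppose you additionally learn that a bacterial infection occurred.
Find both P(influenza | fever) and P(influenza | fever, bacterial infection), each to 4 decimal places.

P(influenza | fever) ≈ 0.2780; P(influenza | fever, bacterial infection) ≈ 0.1404

For the numerator, keep only influenza=true terms: 0.032250 + 0.018000 = 0.050250
Normalizer over all consistent configurations: 0.03·0.9·0.75 + 0.49·0.9·0.25 + 0.43·0.1·0.75 + 0.72·0.1·0.25 = 0.180750
Posterior = 0.050250 / 0.180750 ≈ 0.2780

Now condition on the additional information:
P(fever | bacterial infection) = 0.49·0.9 + 0.72·0.1 = 0.441000 + 0.072000 = 0.513000
Restricting to configurations with influenza present: 0.72·0.1 = 0.072000.
So P(influenza | fever, bacterial infection) = 0.072000/0.513000 ≈ 0.1404.
The drop from 0.2780 to 0.1404 is the explaining-away (discounting) effect.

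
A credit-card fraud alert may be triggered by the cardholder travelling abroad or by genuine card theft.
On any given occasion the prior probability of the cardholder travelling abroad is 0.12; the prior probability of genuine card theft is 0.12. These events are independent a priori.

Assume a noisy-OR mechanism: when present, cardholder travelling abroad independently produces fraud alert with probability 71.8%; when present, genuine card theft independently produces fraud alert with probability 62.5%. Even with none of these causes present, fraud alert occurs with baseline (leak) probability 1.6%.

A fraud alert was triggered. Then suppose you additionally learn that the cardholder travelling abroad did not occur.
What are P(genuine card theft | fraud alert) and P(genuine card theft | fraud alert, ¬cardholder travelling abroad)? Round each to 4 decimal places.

P(genuine card theft | fraud alert) ≈ 0.4728; P(genuine card theft | fraud alert, ¬cardholder travelling abroad) ≈ 0.8432

Under noisy-OR, P(fraud alert | causes) = 1 − (1−0.016)·∏(1−qᵢ) over the active causes.
P(fraud alert) = 0.016×0.88×0.88 + 0.631×0.88×0.12 + 0.722512×0.12×0.88 + 0.895942×0.12×0.12 = 0.012390 + 0.066634 + 0.076297 + 0.012902 = 0.168223
Restricting to configurations with genuine card theft present: 0.066634 + 0.012902 = 0.079536.
So P(genuine card theft | fraud alert) = 0.079536/0.168223 ≈ 0.4728.

Now condition on the additional information:
Weight on genuine card theft=true, given the evidence: 0.631×0.12 = 0.075720
Denominator P(fraud alert | ¬cardholder travelling abroad): 0.016×0.88 + 0.631×0.12 = 0.089800
P(genuine card theft | fraud alert, ¬cardholder travelling abroad) = 0.075720/0.089800 ≈ 0.8432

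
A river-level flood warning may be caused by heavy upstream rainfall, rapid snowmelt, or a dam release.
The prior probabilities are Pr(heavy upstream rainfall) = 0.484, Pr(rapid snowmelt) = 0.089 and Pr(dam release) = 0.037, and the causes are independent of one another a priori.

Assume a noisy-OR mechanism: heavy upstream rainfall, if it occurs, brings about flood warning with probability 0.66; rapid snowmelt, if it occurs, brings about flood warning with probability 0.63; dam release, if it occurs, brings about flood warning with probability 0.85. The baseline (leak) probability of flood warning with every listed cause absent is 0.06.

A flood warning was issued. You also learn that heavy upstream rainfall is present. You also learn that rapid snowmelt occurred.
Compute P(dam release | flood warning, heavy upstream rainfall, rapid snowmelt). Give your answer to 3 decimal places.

Under noisy-OR, P(flood warning | causes) = 1 − (1−0.06)·∏(1−qᵢ) over the active causes.
P(flood warning | heavy upstream rainfall, rapid snowmelt) = 0.881748·0.963 + 0.982262·0.037 = 0.849123 + 0.036344 = 0.885467
Of this, 0.036344 comes from 0.982262·0.037 (the dam release=true cases).
Hence the posterior is 0.036344/0.885467 ≈ 0.041.

P(dam release | flood warning, heavy upstream rainfall, rapid snowmelt) ≈ 0.041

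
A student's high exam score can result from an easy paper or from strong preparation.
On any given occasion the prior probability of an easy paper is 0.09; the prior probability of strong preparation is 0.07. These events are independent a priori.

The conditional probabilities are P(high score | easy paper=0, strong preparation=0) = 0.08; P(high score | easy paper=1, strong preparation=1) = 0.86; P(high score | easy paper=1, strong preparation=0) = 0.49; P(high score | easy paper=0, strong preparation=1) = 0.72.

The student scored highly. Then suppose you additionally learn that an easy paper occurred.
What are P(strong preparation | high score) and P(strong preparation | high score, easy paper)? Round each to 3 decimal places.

Numerator (weight on configurations with strong preparation): 0.045864 + 0.005418 = 0.051282
The normalizing constant is 0.08·0.91·0.93 + 0.72·0.91·0.07 + 0.49·0.09·0.93 + 0.86·0.09·0.07 = 0.159999
P(strong preparation | high score) = 0.051282/0.159999 ≈ 0.321

With the extra evidence:
Weight on strong preparation=true, given the evidence: 0.86*0.07 = 0.060200
Denominator P(high score | easy paper): 0.49*0.93 + 0.86*0.07 = 0.515900
Posterior = 0.060200 / 0.515900 ≈ 0.117

P(strong preparation | high score) ≈ 0.321; P(strong preparation | high score, easy paper) ≈ 0.117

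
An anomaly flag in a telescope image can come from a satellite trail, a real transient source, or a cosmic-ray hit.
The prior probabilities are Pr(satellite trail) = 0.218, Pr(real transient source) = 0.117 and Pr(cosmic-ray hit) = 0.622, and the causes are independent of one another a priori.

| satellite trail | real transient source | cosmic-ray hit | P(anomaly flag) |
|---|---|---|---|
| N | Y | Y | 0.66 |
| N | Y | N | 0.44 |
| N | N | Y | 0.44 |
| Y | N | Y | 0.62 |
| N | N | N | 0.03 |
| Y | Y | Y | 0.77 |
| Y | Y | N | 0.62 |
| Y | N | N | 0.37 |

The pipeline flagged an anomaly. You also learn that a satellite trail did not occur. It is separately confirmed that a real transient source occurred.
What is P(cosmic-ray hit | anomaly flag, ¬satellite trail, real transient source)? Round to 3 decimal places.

P(anomaly flag | ¬satellite trail, real transient source) = 0.44*0.378 + 0.66*0.622 = 0.166320 + 0.410520 = 0.576840
The cosmic-ray hit-present share is 0.66*0.622 = 0.410520.
Hence the posterior is 0.410520/0.576840 ≈ 0.712.

P(cosmic-ray hit | anomaly flag, ¬satellite trail, real transient source) ≈ 0.712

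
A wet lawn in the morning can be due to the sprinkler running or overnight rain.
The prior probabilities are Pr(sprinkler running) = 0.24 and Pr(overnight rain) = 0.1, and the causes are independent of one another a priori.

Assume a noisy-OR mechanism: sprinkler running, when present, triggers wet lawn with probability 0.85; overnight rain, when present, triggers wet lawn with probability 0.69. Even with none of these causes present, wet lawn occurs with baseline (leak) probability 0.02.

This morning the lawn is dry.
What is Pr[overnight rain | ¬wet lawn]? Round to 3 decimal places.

Pr[overnight rain | ¬wet lawn] ≈ 0.033

Under noisy-OR, P(wet lawn | causes) = 1 − (1−0.02)·∏(1−qᵢ) over the active causes.
Enumerate the 4 (sprinkler running, overnight rain) configurations and weight by the priors:
  P(¬wet lawn) = 0.98·0.76·0.9 + 0.3038·0.76·0.1 + 0.147·0.24·0.9 + 0.04557·0.24·0.1
        = 0.670320 + 0.023089 + 0.031752 + 0.001094 = 0.726255
Keeping only the overnight rain-present terms gives 0.024183, so
  P(overnight rain | ¬wet lawn) = 0.024183 / 0.726255 ≈ 0.033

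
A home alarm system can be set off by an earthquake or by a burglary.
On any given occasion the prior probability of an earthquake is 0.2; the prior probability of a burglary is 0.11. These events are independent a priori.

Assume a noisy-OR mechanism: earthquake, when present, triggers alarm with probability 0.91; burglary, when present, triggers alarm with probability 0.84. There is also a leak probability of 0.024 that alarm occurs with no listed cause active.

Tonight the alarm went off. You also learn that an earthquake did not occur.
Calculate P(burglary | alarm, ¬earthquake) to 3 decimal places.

P(burglary | alarm, ¬earthquake) ≈ 0.813

Under noisy-OR, P(alarm | causes) = 1 − (1−0.024)·∏(1−qᵢ) over the active causes.
Enumerate both values of burglary and weight by the priors:
  P(alarm | ¬earthquake) = 0.024×0.89 + 0.84384×0.11
        = 0.021360 + 0.092822 = 0.114182
The terms with burglary present sum to 0.092822, so
  P(burglary | alarm, ¬earthquake) = 0.092822 / 0.114182 ≈ 0.813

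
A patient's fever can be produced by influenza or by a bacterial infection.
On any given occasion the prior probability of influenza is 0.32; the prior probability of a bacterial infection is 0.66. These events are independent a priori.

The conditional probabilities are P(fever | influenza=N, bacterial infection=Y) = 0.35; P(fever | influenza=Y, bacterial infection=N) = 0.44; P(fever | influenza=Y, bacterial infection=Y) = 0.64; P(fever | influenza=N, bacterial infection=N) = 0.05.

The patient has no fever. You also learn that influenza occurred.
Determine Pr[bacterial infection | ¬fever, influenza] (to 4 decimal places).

By total probability over both values of bacterial infection:
  P(¬fever | influenza) = 0.56·0.34 + 0.36·0.66
        = 0.190400 + 0.237600 = 0.428000
Keeping only the bacterial infection-present terms gives 0.237600, so
  P(bacterial infection | ¬fever, influenza) = 0.237600 / 0.428000 ≈ 0.5551

Pr[bacterial infection | ¬fever, influenza] ≈ 0.5551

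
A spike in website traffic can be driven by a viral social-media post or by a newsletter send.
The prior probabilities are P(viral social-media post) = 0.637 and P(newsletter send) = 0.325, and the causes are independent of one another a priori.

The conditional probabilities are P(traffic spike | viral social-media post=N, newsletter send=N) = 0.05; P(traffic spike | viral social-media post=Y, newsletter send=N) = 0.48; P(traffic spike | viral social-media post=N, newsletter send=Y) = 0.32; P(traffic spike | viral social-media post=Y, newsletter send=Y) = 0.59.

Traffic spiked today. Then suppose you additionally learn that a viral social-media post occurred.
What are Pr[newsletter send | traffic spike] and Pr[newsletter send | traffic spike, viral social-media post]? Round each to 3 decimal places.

Sum P(traffic spike|·) weighted by the priors over the 4 (viral social-media post, newsletter send) configurations:
  P(traffic spike) = 0.05×0.363×0.675 + 0.32×0.363×0.325 + 0.48×0.637×0.675 + 0.59×0.637×0.325
        = 0.012251 + 0.037752 + 0.206388 + 0.122145 = 0.378536
The terms with newsletter send present sum to 0.159897, so
  P(newsletter send | traffic spike) = 0.159897 / 0.378536 ≈ 0.422

With the extra evidence:
P(traffic spike | viral social-media post) = 0.48·0.675 + 0.59·0.325 = 0.324000 + 0.191750 = 0.515750
Of this, 0.191750 comes from 0.59·0.325 (the newsletter send=true cases).
Hence the posterior is 0.191750/0.515750 ≈ 0.372.
The drop from 0.422 to 0.372 is the explaining-away (discounting) effect.

Pr[newsletter send | traffic spike] ≈ 0.422; Pr[newsletter send | traffic spike, viral social-media post] ≈ 0.372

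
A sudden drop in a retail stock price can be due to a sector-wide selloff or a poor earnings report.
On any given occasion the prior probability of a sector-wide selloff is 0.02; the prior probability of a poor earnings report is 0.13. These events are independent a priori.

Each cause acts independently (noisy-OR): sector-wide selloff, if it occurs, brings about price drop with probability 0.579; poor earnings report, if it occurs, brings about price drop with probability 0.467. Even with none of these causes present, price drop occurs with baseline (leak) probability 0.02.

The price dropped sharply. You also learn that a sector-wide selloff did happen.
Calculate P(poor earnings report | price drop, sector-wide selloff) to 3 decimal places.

P(poor earnings report | price drop, sector-wide selloff) ≈ 0.166

Under noisy-OR, P(price drop | causes) = 1 − (1−0.02)·∏(1−qᵢ) over the active causes.
By total probability over both values of poor earnings report:
  P(price drop | sector-wide selloff) = 0.58742·0.87 + 0.780095·0.13
        = 0.511055 + 0.101412 = 0.612467
Configurations with poor earnings report contribute 0.101412, so
  P(poor earnings report | price drop, sector-wide selloff) = 0.101412 / 0.612467 ≈ 0.166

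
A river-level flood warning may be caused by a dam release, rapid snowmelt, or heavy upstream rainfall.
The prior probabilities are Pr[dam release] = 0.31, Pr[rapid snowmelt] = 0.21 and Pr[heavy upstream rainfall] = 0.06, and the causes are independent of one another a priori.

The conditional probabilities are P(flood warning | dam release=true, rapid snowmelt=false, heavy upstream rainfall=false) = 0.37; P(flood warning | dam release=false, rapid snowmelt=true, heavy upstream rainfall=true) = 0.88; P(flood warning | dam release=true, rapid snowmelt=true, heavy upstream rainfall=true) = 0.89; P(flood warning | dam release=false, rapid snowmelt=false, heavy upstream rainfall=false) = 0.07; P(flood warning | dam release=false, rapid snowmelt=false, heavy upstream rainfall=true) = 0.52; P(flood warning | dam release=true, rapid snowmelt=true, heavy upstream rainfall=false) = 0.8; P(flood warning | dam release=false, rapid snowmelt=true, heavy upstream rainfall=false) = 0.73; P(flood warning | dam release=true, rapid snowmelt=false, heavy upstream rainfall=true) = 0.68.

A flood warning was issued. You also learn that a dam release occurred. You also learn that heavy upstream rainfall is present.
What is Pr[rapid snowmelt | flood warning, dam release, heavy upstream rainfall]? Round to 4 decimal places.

Weight on rapid snowmelt=true, given the evidence: 0.89×0.21 = 0.186900
The normalizing constant is 0.68×0.79 + 0.89×0.21 = 0.724100
P(rapid snowmelt | flood warning, dam release, heavy upstream rainfall) = 0.186900/0.724100 ≈ 0.2581

Pr[rapid snowmelt | flood warning, dam release, heavy upstream rainfall] ≈ 0.2581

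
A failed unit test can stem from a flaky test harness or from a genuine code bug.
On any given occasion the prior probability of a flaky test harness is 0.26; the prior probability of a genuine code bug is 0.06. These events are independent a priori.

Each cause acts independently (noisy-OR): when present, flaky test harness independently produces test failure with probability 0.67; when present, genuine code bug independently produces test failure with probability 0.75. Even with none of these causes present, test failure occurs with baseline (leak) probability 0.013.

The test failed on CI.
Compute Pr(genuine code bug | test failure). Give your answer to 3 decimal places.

Under noisy-OR, P(test failure | causes) = 1 − (1−0.013)·∏(1−qᵢ) over the active causes.
Enumerate the 4 (flaky test harness, genuine code bug) configurations and weight by the priors:
  P(test failure) = 0.013·0.74·0.94 + 0.75325·0.74·0.06 + 0.67429·0.26·0.94 + 0.918573·0.26·0.06
        = 0.009043 + 0.033444 + 0.164796 + 0.014330 = 0.221613
Configurations with genuine code bug contribute 0.047774, so
  P(genuine code bug | test failure) = 0.047774 / 0.221613 ≈ 0.216

Pr(genuine code bug | test failure) ≈ 0.216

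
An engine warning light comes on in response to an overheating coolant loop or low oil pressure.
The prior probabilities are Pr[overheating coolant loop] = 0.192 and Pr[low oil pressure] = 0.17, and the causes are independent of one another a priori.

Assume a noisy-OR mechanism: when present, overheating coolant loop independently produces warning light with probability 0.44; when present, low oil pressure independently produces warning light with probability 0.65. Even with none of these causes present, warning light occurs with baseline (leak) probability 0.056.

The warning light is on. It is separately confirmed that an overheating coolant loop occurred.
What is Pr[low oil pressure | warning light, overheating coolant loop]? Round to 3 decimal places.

Pr[low oil pressure | warning light, overheating coolant loop] ≈ 0.262

Under noisy-OR, P(warning light | causes) = 1 − (1−0.056)·∏(1−qᵢ) over the active causes.
By total probability over both values of low oil pressure:
  P(warning light | overheating coolant loop) = 0.47136*0.83 + 0.814976*0.17
        = 0.391229 + 0.138546 = 0.529775
The terms with low oil pressure present sum to 0.138546, so
  P(low oil pressure | warning light, overheating coolant loop) = 0.138546 / 0.529775 ≈ 0.262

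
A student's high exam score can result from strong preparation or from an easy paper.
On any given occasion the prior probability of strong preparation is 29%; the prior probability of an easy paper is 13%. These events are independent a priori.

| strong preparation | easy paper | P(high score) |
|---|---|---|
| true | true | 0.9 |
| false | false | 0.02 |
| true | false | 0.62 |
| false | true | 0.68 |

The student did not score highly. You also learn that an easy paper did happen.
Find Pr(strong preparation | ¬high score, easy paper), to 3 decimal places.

Pr(strong preparation | ¬high score, easy paper) ≈ 0.113

P(¬high score | easy paper) = 0.32×0.71 + 0.1×0.29 = 0.227200 + 0.029000 = 0.256200
The strong preparation-present share is 0.1×0.29 = 0.029000.
Hence the posterior is 0.029000/0.256200 ≈ 0.113.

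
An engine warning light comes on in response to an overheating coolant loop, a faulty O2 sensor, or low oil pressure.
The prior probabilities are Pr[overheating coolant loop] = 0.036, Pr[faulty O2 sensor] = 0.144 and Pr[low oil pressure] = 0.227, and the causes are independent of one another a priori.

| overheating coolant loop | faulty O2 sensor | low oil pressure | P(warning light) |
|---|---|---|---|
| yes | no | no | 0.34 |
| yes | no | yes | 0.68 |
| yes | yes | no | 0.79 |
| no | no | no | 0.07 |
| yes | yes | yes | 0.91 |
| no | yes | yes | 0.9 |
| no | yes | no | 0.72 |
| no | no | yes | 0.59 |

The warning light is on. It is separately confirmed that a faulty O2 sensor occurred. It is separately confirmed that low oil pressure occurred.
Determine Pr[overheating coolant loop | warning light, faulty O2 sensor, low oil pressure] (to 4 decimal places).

Pr[overheating coolant loop | warning light, faulty O2 sensor, low oil pressure] ≈ 0.0364

Numerator (weight on configurations with overheating coolant loop): 0.91*0.036 = 0.032760
The normalizing constant is 0.9*0.964 + 0.91*0.036 = 0.900360
Posterior = 0.032760 / 0.900360 ≈ 0.0364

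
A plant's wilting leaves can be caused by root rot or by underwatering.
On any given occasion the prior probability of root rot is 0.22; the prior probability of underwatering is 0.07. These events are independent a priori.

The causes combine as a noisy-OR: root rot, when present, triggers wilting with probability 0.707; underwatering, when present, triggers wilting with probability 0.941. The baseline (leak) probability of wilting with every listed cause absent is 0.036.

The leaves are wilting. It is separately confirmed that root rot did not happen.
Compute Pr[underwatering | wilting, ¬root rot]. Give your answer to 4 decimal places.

Under noisy-OR, P(wilting | causes) = 1 − (1−0.036)·∏(1−qᵢ) over the active causes.
P(wilting | ¬root rot) = 0.036·0.93 + 0.943124·0.07 = 0.033480 + 0.066019 = 0.099499
The underwatering-present share is 0.943124·0.07 = 0.066019.
P(underwatering | wilting, ¬root rot) = 0.066019 / 0.099499 ≈ 0.6635

Pr[underwatering | wilting, ¬root rot] ≈ 0.6635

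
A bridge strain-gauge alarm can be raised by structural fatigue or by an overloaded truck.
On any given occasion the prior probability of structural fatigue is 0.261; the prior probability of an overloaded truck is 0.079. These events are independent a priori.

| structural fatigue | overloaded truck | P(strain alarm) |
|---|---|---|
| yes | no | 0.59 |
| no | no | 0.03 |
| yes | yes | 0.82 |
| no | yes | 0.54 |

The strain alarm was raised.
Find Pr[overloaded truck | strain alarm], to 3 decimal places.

Pr[overloaded truck | strain alarm] ≈ 0.230

P(strain alarm) = 0.03×0.739×0.921 + 0.54×0.739×0.079 + 0.59×0.261×0.921 + 0.82×0.261×0.079 = 0.020419 + 0.031526 + 0.141825 + 0.016908 = 0.210678
Of this, 0.048434 comes from 0.031526 + 0.016908 (the overloaded truck=true cases).
So P(overloaded truck | strain alarm) = 0.048434/0.210678 ≈ 0.230.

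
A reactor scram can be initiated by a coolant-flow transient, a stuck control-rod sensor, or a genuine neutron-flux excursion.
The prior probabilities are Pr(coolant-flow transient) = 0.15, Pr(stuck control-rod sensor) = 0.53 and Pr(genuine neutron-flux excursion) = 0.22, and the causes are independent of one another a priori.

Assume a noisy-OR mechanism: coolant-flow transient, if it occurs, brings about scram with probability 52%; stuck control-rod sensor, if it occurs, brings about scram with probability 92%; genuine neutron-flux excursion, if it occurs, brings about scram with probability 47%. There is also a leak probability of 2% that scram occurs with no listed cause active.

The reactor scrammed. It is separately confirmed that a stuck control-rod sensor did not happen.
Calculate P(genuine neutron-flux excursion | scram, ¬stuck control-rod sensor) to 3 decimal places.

Under noisy-OR, P(scram | causes) = 1 − (1−0.02)·∏(1−qᵢ) over the active causes.
For the numerator, keep only genuine neutron-flux excursion=true terms: 0.089872 + 0.024773 = 0.114645
The normalizing constant is 0.02*0.85*0.78 + 0.4806*0.85*0.22 + 0.5296*0.15*0.78 + 0.750688*0.15*0.22 = 0.189868
Posterior = 0.114645 / 0.189868 ≈ 0.604

P(genuine neutron-flux excursion | scram, ¬stuck control-rod sensor) ≈ 0.604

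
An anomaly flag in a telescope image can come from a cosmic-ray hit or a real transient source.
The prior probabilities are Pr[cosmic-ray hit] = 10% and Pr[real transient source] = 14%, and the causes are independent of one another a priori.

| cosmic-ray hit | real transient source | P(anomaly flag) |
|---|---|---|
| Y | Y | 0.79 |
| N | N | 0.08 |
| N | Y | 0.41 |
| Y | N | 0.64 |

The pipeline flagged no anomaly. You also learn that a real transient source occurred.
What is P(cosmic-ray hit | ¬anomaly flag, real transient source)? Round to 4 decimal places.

Sum P(¬anomaly flag|·) weighted by the priors over both values of cosmic-ray hit:
  P(¬anomaly flag | real transient source) = 0.59×0.9 + 0.21×0.1
        = 0.531000 + 0.021000 = 0.552000
Keeping only the cosmic-ray hit-present terms gives 0.021000, so
  P(cosmic-ray hit | ¬anomaly flag, real transient source) = 0.021000 / 0.552000 ≈ 0.0380

P(cosmic-ray hit | ¬anomaly flag, real transient source) ≈ 0.0380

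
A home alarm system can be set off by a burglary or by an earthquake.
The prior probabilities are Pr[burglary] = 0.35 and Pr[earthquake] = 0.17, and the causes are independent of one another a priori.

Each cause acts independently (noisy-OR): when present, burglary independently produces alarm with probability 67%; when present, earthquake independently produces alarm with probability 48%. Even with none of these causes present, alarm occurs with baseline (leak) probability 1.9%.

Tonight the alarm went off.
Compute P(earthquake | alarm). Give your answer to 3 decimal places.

Under noisy-OR, P(alarm | causes) = 1 − (1−0.019)·∏(1−qᵢ) over the active causes.
Enumerate the 4 (burglary, earthquake) configurations and weight by the priors:
  P(alarm) = 0.019×0.65×0.83 + 0.48988×0.65×0.17 + 0.67627×0.35×0.83 + 0.83166×0.35×0.17
        = 0.010250 + 0.054132 + 0.196456 + 0.049484 = 0.310322
Keeping only the earthquake-present terms gives 0.103616, so
  P(earthquake | alarm) = 0.103616 / 0.310322 ≈ 0.334

P(earthquake | alarm) ≈ 0.334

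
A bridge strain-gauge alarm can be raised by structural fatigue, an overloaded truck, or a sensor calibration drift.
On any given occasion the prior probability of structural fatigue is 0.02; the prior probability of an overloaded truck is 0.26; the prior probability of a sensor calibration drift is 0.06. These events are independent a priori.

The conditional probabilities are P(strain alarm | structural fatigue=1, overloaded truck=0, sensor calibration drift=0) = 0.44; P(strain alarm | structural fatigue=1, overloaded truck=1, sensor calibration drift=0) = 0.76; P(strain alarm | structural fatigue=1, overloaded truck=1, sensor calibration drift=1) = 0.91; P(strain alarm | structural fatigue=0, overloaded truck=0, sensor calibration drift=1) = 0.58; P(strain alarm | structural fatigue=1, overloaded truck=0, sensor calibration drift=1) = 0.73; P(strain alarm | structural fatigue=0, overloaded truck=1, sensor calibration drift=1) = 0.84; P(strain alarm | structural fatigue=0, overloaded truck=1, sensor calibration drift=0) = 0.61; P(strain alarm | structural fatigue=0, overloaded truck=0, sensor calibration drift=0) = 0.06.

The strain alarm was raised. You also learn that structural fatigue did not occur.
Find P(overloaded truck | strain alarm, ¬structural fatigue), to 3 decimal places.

P(overloaded truck | strain alarm, ¬structural fatigue) ≈ 0.706

Weight on overloaded truck=true, given the evidence: 0.149084 + 0.013104 = 0.162188
The normalizing constant is 0.06·0.74·0.94 + 0.58·0.74·0.06 + 0.61·0.26·0.94 + 0.84·0.26·0.06 = 0.229676
Posterior = 0.162188 / 0.229676 ≈ 0.706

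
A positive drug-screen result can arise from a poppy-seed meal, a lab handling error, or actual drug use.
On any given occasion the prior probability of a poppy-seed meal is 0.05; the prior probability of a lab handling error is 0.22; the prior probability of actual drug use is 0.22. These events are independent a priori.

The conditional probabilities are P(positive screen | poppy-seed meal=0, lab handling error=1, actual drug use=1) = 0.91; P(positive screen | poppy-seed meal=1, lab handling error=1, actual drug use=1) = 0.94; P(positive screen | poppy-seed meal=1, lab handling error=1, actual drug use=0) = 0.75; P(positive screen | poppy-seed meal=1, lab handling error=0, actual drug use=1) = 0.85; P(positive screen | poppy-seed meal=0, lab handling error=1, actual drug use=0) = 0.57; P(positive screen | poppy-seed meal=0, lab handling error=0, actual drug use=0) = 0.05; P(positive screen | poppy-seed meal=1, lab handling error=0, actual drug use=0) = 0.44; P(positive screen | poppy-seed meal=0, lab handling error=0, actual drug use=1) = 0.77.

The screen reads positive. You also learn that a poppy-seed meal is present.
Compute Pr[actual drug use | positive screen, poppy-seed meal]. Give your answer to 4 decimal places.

P(positive screen | poppy-seed meal) = 0.44·0.78·0.78 + 0.85·0.78·0.22 + 0.75·0.22·0.78 + 0.94·0.22·0.22 = 0.267696 + 0.145860 + 0.128700 + 0.045496 = 0.587752
Restricting to configurations with actual drug use present: 0.145860 + 0.045496 = 0.191356.
Hence the posterior is 0.191356/0.587752 ≈ 0.3256.

Pr[actual drug use | positive screen, poppy-seed meal] ≈ 0.3256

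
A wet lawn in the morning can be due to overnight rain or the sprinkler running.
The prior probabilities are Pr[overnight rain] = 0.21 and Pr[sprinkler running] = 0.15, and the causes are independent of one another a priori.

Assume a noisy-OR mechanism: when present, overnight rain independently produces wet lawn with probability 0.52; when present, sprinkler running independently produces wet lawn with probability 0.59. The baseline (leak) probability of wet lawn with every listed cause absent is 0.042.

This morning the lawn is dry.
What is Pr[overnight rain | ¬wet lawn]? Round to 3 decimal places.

Under noisy-OR, P(wet lawn | causes) = 1 − (1−0.042)·∏(1−qᵢ) over the active causes.
P(¬wet lawn) = 0.958*0.79*0.85 + 0.39278*0.79*0.15 + 0.45984*0.21*0.85 + 0.188534*0.21*0.15 = 0.643297 + 0.046544 + 0.082081 + 0.005939 = 0.777861
The overnight rain-present share is 0.082081 + 0.005939 = 0.088020.
Hence the posterior is 0.088020/0.777861 ≈ 0.113.

Pr[overnight rain | ¬wet lawn] ≈ 0.113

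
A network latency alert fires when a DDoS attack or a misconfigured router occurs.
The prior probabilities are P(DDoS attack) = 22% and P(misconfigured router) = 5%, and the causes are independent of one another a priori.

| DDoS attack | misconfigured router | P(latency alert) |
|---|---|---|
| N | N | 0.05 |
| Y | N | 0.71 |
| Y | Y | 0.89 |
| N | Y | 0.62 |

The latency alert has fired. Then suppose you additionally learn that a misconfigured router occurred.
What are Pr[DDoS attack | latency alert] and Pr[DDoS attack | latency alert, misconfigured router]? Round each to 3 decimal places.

Weight on DDoS attack=true, given the evidence: 0.148390 + 0.009790 = 0.158180
The normalizing constant is 0.05×0.78×0.95 + 0.62×0.78×0.05 + 0.71×0.22×0.95 + 0.89×0.22×0.05 = 0.219410
Posterior = 0.158180 / 0.219410 ≈ 0.721

Now also conditioning on misconfigured router=true:
For the numerator, keep only DDoS attack=true terms: 0.89×0.22 = 0.195800
Normalizer over all consistent configurations: 0.62×0.78 + 0.89×0.22 = 0.679400
Posterior = 0.195800 / 0.679400 ≈ 0.288
— misconfigured router explains away the evidence for DDoS attack.

Pr[DDoS attack | latency alert] ≈ 0.721; Pr[DDoS attack | latency alert, misconfigured router] ≈ 0.288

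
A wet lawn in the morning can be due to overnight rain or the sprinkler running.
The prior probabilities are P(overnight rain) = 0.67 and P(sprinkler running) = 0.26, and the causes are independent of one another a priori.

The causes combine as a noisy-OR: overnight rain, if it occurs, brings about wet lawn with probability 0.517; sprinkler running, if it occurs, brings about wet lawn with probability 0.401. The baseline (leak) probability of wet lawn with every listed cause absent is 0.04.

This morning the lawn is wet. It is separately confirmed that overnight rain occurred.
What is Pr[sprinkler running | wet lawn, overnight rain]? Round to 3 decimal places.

Under noisy-OR, P(wet lawn | causes) = 1 − (1−0.04)·∏(1−qᵢ) over the active causes.
P(wet lawn | overnight rain) = 0.53632×0.74 + 0.722256×0.26 = 0.396877 + 0.187787 = 0.584664
The sprinkler running-present share is 0.722256×0.26 = 0.187787.
Hence the posterior is 0.187787/0.584664 ≈ 0.321.

Pr[sprinkler running | wet lawn, overnight rain] ≈ 0.321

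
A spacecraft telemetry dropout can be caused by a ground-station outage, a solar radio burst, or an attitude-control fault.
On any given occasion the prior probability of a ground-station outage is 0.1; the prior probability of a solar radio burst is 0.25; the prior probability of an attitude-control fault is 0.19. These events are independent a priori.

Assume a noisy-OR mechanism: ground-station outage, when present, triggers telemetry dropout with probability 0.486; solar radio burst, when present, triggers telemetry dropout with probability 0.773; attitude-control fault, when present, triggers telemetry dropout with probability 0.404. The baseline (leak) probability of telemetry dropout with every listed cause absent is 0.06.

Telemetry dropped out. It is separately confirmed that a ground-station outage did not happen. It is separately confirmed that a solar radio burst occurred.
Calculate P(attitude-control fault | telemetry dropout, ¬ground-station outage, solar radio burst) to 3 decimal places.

Under noisy-OR, P(telemetry dropout | causes) = 1 − (1−0.06)·∏(1−qᵢ) over the active causes.
P(telemetry dropout | ¬ground-station outage, solar radio burst) = 0.78662·0.81 + 0.872826·0.19 = 0.637162 + 0.165837 = 0.802999
Restricting to configurations with attitude-control fault present: 0.872826·0.19 = 0.165837.
P(attitude-control fault | telemetry dropout, ¬ground-station outage, solar radio burst) = 0.165837 / 0.802999 ≈ 0.207

P(attitude-control fault | telemetry dropout, ¬ground-station outage, solar radio burst) ≈ 0.207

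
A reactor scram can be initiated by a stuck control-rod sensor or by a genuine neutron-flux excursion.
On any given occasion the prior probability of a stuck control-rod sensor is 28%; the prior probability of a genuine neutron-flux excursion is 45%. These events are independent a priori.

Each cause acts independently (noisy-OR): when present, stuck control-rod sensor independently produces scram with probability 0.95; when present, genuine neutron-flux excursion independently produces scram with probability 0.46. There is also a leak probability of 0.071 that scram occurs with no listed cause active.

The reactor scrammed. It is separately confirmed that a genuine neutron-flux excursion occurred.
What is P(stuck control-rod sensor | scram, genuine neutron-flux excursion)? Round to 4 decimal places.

P(stuck control-rod sensor | scram, genuine neutron-flux excursion) ≈ 0.4321

Under noisy-OR, P(scram | causes) = 1 − (1−0.071)·∏(1−qᵢ) over the active causes.
Numerator (weight on configurations with stuck control-rod sensor): 0.974917*0.28 = 0.272977
Normalizer over all consistent configurations: 0.49834*0.72 + 0.974917*0.28 = 0.631782
Posterior = 0.272977 / 0.631782 ≈ 0.4321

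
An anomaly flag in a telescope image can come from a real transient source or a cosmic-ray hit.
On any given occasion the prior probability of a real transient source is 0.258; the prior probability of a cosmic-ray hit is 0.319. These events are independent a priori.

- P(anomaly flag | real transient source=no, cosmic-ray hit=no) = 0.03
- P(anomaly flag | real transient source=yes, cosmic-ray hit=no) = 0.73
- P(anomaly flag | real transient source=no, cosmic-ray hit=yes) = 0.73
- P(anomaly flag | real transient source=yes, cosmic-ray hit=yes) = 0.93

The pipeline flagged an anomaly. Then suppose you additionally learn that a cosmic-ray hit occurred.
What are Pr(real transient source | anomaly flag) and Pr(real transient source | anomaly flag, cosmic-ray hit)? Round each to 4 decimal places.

P(anomaly flag) = 0.03·0.742·0.681 + 0.73·0.742·0.319 + 0.73·0.258·0.681 + 0.93·0.258·0.319 = 0.015159 + 0.172790 + 0.128260 + 0.076541 = 0.392750
Restricting to configurations with real transient source present: 0.128260 + 0.076541 = 0.204801.
P(real transient source | anomaly flag) = 0.204801 / 0.392750 ≈ 0.5215

Now also conditioning on cosmic-ray hit=true:
Numerator (weight on configurations with real transient source): 0.93×0.258 = 0.239940
Normalizer over all consistent configurations: 0.73×0.742 + 0.93×0.258 = 0.781600
P(real transient source | anomaly flag, cosmic-ray hit) = 0.239940/0.781600 ≈ 0.3070

Pr(real transient source | anomaly flag) ≈ 0.5215; Pr(real transient source | anomaly flag, cosmic-ray hit) ≈ 0.3070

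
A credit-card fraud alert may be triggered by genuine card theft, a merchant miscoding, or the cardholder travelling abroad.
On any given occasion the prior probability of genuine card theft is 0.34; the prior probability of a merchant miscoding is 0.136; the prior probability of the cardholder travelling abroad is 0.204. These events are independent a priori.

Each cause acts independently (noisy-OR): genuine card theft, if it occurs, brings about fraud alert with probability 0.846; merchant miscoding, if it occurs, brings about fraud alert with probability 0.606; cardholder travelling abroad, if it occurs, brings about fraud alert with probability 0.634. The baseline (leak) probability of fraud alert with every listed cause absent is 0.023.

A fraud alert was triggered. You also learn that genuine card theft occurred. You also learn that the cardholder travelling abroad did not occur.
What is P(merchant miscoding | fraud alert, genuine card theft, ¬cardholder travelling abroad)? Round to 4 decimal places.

P(merchant miscoding | fraud alert, genuine card theft, ¬cardholder travelling abroad) ≈ 0.1484

Under noisy-OR, P(fraud alert | causes) = 1 − (1−0.023)·∏(1−qᵢ) over the active causes.
P(fraud alert | genuine card theft, ¬cardholder travelling abroad) = 0.849542*0.864 + 0.94072*0.136 = 0.734004 + 0.127938 = 0.861942
Of this, 0.127938 comes from 0.94072*0.136 (the merchant miscoding=true cases).
P(merchant miscoding | fraud alert, genuine card theft, ¬cardholder travelling abroad) = 0.127938 / 0.861942 ≈ 0.1484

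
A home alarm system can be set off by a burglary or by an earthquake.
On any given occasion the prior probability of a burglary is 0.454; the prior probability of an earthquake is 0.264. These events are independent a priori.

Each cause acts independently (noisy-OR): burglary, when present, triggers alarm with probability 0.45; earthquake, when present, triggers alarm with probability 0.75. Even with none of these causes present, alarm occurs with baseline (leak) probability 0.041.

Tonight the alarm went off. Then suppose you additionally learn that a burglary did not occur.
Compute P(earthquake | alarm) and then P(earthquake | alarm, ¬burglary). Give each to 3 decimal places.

Under noisy-OR, P(alarm | causes) = 1 − (1−0.041)·∏(1−qᵢ) over the active causes.
Numerator (weight on configurations with earthquake): 0.109585 + 0.104052 = 0.213637
Normalizer over all consistent configurations: 0.041*0.546*0.736 + 0.76025*0.546*0.264 + 0.47255*0.454*0.736 + 0.868138*0.454*0.264 = 0.388013
P(earthquake | alarm) = 0.213637/0.388013 ≈ 0.551

Now condition on the additional information:
Numerator (weight on configurations with earthquake): 0.76025*0.264 = 0.200706
Denominator P(alarm | ¬burglary): 0.041*0.736 + 0.76025*0.264 = 0.230882
P(earthquake | alarm, ¬burglary) = 0.200706/0.230882 ≈ 0.869
Ruling out burglary raises the posterior on earthquake — the flip side of explaining away.

P(earthquake | alarm) ≈ 0.551; P(earthquake | alarm, ¬burglary) ≈ 0.869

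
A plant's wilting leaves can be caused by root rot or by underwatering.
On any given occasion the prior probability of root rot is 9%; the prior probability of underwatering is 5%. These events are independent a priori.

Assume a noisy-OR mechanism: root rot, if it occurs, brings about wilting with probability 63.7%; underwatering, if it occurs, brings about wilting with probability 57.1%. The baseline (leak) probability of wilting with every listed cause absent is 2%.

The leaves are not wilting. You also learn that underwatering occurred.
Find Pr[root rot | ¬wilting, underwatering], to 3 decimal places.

Pr[root rot | ¬wilting, underwatering] ≈ 0.035

Under noisy-OR, P(wilting | causes) = 1 − (1−0.02)·∏(1−qᵢ) over the active causes.
Sum P(¬wilting|·) weighted by the priors over both values of root rot:
  P(¬wilting | underwatering) = 0.42042×0.91 + 0.152612×0.09
        = 0.382582 + 0.013735 = 0.396317
Configurations with root rot contribute 0.013735, so
  P(root rot | ¬wilting, underwatering) = 0.013735 / 0.396317 ≈ 0.035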